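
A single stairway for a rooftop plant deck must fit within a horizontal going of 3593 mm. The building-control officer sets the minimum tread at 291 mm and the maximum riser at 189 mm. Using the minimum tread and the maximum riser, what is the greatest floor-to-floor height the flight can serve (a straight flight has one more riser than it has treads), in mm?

2457 mm

Treads that fit: ⌊3593 / 291⌋ = 12.
Risers = treads + 1 = 13.
Maximum height = 13 × 189 = 2457 mm.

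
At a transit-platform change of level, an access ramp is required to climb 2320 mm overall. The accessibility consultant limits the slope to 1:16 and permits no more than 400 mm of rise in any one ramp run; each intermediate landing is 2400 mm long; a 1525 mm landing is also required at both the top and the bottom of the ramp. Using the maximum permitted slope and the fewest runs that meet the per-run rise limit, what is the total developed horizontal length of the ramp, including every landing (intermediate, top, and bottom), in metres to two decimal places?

2320 / 400 = 5.80, so 6 ramp runs are needed. That means 5 intermediate landings.
Ramp run (horizontal) at 1:16: 2320 × 16 = 37120 mm.
Intermediate landings: 5 × 2400 = 12000 mm.
Top and bottom landings: 2 × 1525 = 3050 mm.
Total = 37120 + 12000 + 3050 = 52170 mm.
= 52.17 m.

52.17 m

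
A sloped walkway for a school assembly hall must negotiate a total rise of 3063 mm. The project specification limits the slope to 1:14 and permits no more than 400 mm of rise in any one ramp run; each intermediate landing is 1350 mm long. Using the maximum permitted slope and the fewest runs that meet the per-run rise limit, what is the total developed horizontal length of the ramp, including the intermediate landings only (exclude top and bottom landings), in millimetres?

At most 400 each: 3063/400 = 7.66, giving 8 ramp runs. That means 7 intermediate landings.
Ramp run (horizontal) at 1:14: 3063 × 14 = 42882 mm.
7 intermediate landings contribute 7 × 1350 = 9450 mm.
Developed length = 42882 + 9450 = 52332 mm.

52332 mm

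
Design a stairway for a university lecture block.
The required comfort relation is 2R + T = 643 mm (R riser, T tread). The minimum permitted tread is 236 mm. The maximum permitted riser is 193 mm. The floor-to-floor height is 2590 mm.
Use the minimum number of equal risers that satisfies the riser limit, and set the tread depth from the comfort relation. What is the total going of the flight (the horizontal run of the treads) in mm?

⌈2590/193⌉ = 14 risers.
R = 2590 ÷ 14 = 185 mm.
Tread T = 643 − 2 × 185 = 273 mm (≥ 236 mm).
Going = (14 − 1) × 273 = 3549 mm.

3549 mm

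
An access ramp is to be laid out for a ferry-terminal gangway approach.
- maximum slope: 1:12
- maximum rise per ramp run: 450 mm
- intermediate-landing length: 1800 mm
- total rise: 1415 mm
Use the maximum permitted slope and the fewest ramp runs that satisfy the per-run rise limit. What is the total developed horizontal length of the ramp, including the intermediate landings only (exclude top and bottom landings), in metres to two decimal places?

1415 / 450 = 3.14, so 4 ramp runs are needed. That means 3 intermediate landings.
Horizontal run for 1415 mm of rise at 1:12 is 1415 × 12 = 16980 mm.
Intermediate landings: 3 × 1800 = 5400 mm.
Total developed length = 16980 + 5400 = 22380 mm.
= 22.38 m.

22.38 m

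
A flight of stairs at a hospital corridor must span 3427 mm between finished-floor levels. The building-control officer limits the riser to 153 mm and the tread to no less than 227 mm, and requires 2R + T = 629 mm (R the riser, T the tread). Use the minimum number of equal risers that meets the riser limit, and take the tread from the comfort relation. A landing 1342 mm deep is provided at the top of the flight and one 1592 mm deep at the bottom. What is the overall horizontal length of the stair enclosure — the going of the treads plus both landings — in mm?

10216 mm

3427 / 153 = 22.40, so 23 risers are needed.
Riser R = 3427 / 23 = 149 mm, within the 153 mm limit.
Tread T = 629 − 2 × 149 = 331 mm (≥ 227 mm).
23 risers give 22 treads; going = 22 × 331 = 7282 mm.
Add landings: 7282 + 1342 + 1592 = 10216 mm.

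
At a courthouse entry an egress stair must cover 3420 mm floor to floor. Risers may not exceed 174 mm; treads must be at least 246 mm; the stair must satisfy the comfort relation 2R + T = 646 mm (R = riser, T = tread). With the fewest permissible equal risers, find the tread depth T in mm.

3420 / 174 = 19.66, so 20 risers are needed.
R = 3420 ÷ 20 = 171 mm.
Tread T = 646 − 2 × 171 = 304 mm (≥ 246 mm).

304 mm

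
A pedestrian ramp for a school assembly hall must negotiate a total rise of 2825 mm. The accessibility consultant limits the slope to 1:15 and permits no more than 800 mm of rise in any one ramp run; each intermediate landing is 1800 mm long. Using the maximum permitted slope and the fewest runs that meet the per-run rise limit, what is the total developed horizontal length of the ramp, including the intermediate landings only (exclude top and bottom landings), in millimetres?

47775 mm

2825 / 800 = 3.53, so 4 ramp runs are needed. That means 3 intermediate landings.
Horizontal run for 2825 mm of rise at 1:15 is 2825 × 15 = 42375 mm.
Intermediate landings: 3 × 1800 = 5400 mm.
Total developed length = 42375 + 5400 = 47775 mm.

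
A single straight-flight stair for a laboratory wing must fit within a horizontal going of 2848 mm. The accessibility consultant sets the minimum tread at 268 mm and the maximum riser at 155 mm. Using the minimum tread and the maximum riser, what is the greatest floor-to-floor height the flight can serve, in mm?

1705 mm

2848 / 268 = 10.63, so 10 treads fit.
Risers = treads + 1 = 11.
Maximum height = 11 × 155 = 1705 mm.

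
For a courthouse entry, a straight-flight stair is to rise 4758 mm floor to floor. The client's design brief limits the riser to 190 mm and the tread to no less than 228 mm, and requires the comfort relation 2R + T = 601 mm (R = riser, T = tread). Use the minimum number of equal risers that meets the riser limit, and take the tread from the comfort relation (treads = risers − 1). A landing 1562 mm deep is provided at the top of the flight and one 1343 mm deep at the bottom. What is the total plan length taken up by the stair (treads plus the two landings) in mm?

8780 mm

4758 / 190 = 25.042 → round up to 26 risers.
Riser R = 4758 / 26 = 183 mm, within the 190 mm limit.
T = 601 − 2·183 = 235 mm, which satisfies the 228 mm minimum.
26 risers give 25 treads; going = 25 × 235 = 5875 mm.
Add landings: 5875 + 1562 + 1343 = 8780 mm.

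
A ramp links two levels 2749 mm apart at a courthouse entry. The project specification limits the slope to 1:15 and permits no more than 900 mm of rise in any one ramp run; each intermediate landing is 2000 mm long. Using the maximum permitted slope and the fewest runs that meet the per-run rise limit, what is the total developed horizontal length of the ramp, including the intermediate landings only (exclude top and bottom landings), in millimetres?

47235 mm

At most 900 each: 2749/900 = 3.05, giving 4 ramp runs. That means 3 intermediate landings.
Ramp run (horizontal) at 1:15: 2749 × 15 = 41235 mm.
Intermediate landings: 3 × 2000 = 6000 mm.
Developed length = 41235 + 6000 = 47235 mm.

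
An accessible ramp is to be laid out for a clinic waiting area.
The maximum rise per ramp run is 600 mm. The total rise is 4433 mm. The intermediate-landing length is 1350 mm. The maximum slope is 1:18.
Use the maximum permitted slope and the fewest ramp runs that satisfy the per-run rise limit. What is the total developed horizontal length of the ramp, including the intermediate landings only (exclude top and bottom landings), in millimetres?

89244 mm

4433 / 600 = 7.39, so 8 ramp runs are needed. That means 7 intermediate landings.
Ramp run (horizontal) at 1:18: 4433 × 18 = 79794 mm.
7 intermediate landings contribute 7 × 1350 = 9450 mm.
Total developed length = 79794 + 9450 = 89244 mm.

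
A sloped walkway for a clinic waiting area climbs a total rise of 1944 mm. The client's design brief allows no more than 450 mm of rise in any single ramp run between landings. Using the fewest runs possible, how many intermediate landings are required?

4 intermediate landings

1944 / 450 = 4.320 → round up to 5 ramp runs.
5 runs are separated by 4 intermediate landings.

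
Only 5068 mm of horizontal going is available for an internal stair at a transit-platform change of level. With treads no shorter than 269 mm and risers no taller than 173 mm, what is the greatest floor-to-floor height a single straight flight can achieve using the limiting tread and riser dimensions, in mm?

3287 mm

5068 / 269 = 18.84, so 18 treads fit.
Risers = treads + 1 = 19.
Maximum height = 19 × 173 = 3287 mm.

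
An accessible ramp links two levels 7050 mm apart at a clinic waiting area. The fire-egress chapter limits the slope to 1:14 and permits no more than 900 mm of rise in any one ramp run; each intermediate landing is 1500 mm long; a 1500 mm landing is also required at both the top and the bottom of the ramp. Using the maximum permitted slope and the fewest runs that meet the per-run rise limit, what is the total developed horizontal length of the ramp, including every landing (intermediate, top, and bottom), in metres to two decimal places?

112.20 m

7050 / 900 = 7.83, so 8 ramp runs are needed. That means 7 intermediate landings.
Horizontal run for 7050 mm of rise at 1:14 is 7050 × 14 = 98700 mm.
Intermediate landings: 7 × 1500 = 10500 mm.
Top and bottom landings: 2 × 1500 = 3000 mm.
Total = 98700 + 10500 + 3000 = 112200 mm.
= 112.20 m.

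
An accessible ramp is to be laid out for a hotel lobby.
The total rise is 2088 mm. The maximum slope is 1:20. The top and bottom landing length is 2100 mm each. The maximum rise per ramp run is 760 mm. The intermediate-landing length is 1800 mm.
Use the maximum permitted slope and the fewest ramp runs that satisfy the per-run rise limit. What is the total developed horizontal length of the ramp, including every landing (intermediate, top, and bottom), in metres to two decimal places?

49.56 m

At most 760 each: 2088/760 = 2.75, giving 3 ramp runs. That means 2 intermediate landings.
Ramp run (horizontal) at 1:20: 2088 × 20 = 41760 mm.
2 intermediate landings contribute 2 × 1800 = 3600 mm.
Top and bottom landings: 2 × 2100 = 4200 mm.
Total = 41760 + 3600 + 4200 = 49560 mm.
= 49.56 m.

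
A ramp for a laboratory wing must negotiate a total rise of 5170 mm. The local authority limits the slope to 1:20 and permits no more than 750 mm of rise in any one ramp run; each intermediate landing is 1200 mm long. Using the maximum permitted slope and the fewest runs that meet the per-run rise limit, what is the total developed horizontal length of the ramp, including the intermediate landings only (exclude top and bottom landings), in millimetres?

110600 mm

5170 / 750 = 6.893 → round up to 7 ramp runs. That means 6 intermediate landings.
Horizontal run for 5170 mm of rise at 1:20 is 5170 × 20 = 103400 mm.
6 intermediate landings contribute 6 × 1200 = 7200 mm.
Developed length = 103400 + 7200 = 110600 mm.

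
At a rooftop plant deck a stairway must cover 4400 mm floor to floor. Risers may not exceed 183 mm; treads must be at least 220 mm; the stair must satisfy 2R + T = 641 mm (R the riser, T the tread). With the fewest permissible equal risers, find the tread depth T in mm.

289 mm

At most 183 each: 4400/183 = 24.04, giving 25 risers.
Each riser is 4400/25 = 176 mm (≤ 183 mm).
From 2R + T = 641: T = 641 − 352 = 289 mm.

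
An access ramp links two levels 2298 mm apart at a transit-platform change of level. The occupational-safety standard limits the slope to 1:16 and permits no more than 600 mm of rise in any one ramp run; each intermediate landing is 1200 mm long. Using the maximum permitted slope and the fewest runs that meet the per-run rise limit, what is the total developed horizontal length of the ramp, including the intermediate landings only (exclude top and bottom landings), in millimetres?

⌈2298/600⌉ = 4 ramp runs. That means 3 intermediate landings.
Ramp run (horizontal) at 1:16: 2298 × 16 = 36768 mm.
3 intermediate landings contribute 3 × 1200 = 3600 mm.
Developed length = 36768 + 3600 = 40368 mm.

40368 mm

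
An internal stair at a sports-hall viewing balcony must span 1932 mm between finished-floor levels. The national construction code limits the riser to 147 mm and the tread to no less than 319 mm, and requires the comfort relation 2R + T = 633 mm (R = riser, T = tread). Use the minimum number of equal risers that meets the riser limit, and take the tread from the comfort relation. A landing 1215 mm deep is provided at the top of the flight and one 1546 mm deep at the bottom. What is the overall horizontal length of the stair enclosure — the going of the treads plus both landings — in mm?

7402 mm

⌈1932/147⌉ = 14 risers.
Riser R = 1932 / 14 = 138 mm, within the 147 mm limit.
From 2R + T = 633: T = 633 − 276 = 357 mm.
Treads = 14 − 1 = 13; going = 13 × 357 = 4641 mm.
Enclosure = 4641 + 1215 + 1546 = 7402 mm.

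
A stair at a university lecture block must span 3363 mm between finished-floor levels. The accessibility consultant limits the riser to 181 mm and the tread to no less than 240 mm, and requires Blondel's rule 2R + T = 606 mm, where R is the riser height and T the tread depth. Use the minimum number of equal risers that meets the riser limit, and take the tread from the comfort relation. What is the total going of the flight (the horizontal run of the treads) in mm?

4536 mm

At most 181 each: 3363/181 = 18.58, giving 19 risers.
Riser R = 3363 / 19 = 177 mm, within the 181 mm limit.
Tread T = 606 − 2 × 177 = 252 mm (≥ 240 mm).
19 risers give 18 treads; going = 18 × 252 = 4536 mm.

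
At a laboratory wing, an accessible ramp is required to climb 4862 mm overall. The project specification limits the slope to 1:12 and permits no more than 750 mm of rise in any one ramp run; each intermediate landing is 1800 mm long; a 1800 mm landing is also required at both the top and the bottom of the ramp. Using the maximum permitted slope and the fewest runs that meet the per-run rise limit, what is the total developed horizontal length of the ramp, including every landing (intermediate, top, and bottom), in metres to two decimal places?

4862 / 750 = 6.483 → round up to 7 ramp runs. That means 6 intermediate landings.
Horizontal run for 4862 mm of rise at 1:12 is 4862 × 12 = 58344 mm.
Intermediate landings: 6 × 1800 = 10800 mm.
Top and bottom landings: 2 × 1800 = 3600 mm.
Total = 58344 + 10800 + 3600 = 72744 mm.
= 72.74 m.

72.74 m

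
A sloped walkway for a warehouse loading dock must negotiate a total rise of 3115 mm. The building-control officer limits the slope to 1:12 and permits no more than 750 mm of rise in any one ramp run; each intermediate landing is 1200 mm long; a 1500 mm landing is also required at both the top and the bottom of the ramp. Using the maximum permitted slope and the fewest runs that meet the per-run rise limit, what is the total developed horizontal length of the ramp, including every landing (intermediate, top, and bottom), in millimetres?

⌈3115/750⌉ = 5 ramp runs. That means 4 intermediate landings.
Ramp run (horizontal) at 1:12: 3115 × 12 = 37380 mm.
Intermediate landings: 4 × 1200 = 4800 mm.
Top and bottom landings: 2 × 1500 = 3000 mm.
Total = 37380 + 4800 + 3000 = 45180 mm.

45180 mm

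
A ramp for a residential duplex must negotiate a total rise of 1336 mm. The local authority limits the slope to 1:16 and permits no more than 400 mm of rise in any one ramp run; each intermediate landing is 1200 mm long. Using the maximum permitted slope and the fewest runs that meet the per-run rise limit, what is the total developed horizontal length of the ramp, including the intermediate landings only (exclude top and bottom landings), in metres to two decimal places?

1336 / 400 = 3.340 → round up to 4 ramp runs. That means 3 intermediate landings.
Ramp run (horizontal) at 1:16: 1336 × 16 = 21376 mm.
3 intermediate landings contribute 3 × 1200 = 3600 mm.
Total developed length = 21376 + 3600 = 24976 mm.
= 24.98 m.

24.98 m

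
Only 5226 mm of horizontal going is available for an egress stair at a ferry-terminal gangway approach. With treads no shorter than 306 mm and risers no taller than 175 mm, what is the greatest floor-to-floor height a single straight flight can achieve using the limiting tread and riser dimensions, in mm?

3150 mm

5226 / 306 = 17.08, so 17 treads fit.
Risers = treads + 1 = 18.
Maximum height = 18 × 175 = 3150 mm.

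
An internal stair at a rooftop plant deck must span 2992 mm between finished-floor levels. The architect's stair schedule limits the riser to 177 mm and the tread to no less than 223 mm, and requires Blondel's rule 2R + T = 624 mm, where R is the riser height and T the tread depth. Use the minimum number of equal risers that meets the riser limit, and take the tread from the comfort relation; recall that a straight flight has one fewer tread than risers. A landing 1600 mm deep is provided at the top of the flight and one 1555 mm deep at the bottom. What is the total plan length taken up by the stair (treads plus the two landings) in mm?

⌈2992/177⌉ = 17 risers.
R = 2992 ÷ 17 = 176 mm.
From 2R + T = 624: T = 624 − 352 = 272 mm.
Going = (17 − 1) × 272 = 4352 mm.
Add landings: 4352 + 1600 + 1555 = 7507 mm.

7507 mm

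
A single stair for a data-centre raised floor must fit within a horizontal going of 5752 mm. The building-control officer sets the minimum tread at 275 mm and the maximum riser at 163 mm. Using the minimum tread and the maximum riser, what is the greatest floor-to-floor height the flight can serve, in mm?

Treads that fit: ⌊5752 / 275⌋ = 20.
Risers = treads + 1 = 21.
Maximum height = 21 × 163 = 3423 mm.

3423 mm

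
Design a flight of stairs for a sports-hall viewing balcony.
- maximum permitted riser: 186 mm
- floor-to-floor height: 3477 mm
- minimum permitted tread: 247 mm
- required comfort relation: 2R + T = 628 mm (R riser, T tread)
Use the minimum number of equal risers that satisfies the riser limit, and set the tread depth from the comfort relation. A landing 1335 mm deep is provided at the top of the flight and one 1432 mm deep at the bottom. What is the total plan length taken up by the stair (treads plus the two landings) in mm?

⌈3477/186⌉ = 19 risers.
Riser R = 3477 / 19 = 183 mm, within the 186 mm limit.
From 2R + T = 628: T = 628 − 366 = 262 mm.
Treads = 19 − 1 = 18; going = 18 × 262 = 4716 mm.
Add landings: 4716 + 1335 + 1432 = 7483 mm.

7483 mm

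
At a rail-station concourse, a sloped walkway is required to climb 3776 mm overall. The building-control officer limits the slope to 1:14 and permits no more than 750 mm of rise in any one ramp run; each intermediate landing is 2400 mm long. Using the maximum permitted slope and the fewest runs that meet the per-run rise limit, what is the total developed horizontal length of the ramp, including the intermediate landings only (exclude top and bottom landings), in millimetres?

64864 mm

3776 / 750 = 5.035 → round up to 6 ramp runs. That means 5 intermediate landings.
Ramp run (horizontal) at 1:14: 3776 × 14 = 52864 mm.
5 intermediate landings contribute 5 × 2400 = 12000 mm.
Total developed length = 52864 + 12000 = 64864 mm.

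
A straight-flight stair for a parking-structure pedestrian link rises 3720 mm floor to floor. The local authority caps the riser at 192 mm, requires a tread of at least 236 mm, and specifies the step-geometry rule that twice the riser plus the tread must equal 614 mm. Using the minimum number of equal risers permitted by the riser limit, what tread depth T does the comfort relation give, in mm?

3720 / 192 = 19.38, so 20 risers are needed.
Each riser is 3720/20 = 186 mm (≤ 192 mm).
Tread T = 614 − 2 × 186 = 242 mm (≥ 236 mm).

242 mm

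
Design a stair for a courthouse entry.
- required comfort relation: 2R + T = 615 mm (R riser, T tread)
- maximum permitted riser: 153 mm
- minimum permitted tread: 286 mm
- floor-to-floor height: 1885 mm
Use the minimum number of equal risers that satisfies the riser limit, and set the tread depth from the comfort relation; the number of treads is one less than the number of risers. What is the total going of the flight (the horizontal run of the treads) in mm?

3900 mm

1885 / 153 = 12.320 → round up to 13 risers.
Riser R = 1885 / 13 = 145 mm, within the 153 mm limit.
T = 615 − 2·145 = 325 mm, which satisfies the 286 mm minimum.
Treads = 13 − 1 = 12; going = 12 × 325 = 3900 mm.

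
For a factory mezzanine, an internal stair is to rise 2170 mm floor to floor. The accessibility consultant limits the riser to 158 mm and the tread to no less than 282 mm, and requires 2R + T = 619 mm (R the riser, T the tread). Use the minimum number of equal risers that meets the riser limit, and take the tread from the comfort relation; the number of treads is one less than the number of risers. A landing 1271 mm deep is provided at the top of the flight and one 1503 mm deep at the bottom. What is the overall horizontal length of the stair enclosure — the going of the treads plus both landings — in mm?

6791 mm

At most 158 each: 2170/158 = 13.73, giving 14 risers.
R = 2170 ÷ 14 = 155 mm.
Tread T = 619 − 2 × 155 = 309 mm (≥ 282 mm).
14 risers give 13 treads; going = 13 × 309 = 4017 mm.
Enclosure = 4017 + 1271 + 1503 = 6791 mm.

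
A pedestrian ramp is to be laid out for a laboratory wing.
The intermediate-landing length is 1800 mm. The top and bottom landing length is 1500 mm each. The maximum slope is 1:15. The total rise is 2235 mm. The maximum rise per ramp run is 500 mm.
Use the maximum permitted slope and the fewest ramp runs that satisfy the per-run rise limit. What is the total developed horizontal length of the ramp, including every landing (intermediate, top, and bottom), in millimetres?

43725 mm

2235 / 500 = 4.47, so 5 ramp runs are needed. That means 4 intermediate landings.
Ramp run (horizontal) at 1:15: 2235 × 15 = 33525 mm.
4 intermediate landings contribute 4 × 1800 = 7200 mm.
Top and bottom landings: 2 × 1500 = 3000 mm.
Total = 33525 + 7200 + 3000 = 43725 mm.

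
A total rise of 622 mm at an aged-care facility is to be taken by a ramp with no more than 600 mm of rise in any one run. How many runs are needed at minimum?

622 / 600 = 1.04, so 2 ramp runs are needed.

2 runs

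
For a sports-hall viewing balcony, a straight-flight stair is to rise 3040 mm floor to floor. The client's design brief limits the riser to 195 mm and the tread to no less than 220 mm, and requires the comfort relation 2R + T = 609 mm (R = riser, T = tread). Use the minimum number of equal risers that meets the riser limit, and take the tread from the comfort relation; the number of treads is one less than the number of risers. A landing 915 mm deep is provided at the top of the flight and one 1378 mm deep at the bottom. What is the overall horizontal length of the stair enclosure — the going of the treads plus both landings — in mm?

⌈3040/195⌉ = 16 risers.
Each riser is 3040/16 = 190 mm (≤ 195 mm).
Tread T = 609 − 2 × 190 = 229 mm (≥ 220 mm).
Treads = 16 − 1 = 15; going = 15 × 229 = 3435 mm.
Add landings: 3435 + 915 + 1378 = 5728 mm.

5728 mm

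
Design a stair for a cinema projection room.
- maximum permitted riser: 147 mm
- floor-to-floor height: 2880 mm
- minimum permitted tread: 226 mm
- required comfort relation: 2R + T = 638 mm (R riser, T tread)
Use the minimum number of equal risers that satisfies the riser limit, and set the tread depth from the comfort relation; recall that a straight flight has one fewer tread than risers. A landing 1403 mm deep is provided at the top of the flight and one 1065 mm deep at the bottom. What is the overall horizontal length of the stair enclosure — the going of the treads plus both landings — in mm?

2880 / 147 = 19.59, so 20 risers are needed.
Riser R = 2880 / 20 = 144 mm, within the 147 mm limit.
From 2R + T = 638: T = 638 − 288 = 350 mm.
20 risers give 19 treads; going = 19 × 350 = 6650 mm.
Add landings: 6650 + 1403 + 1065 = 9118 mm.

9118 mm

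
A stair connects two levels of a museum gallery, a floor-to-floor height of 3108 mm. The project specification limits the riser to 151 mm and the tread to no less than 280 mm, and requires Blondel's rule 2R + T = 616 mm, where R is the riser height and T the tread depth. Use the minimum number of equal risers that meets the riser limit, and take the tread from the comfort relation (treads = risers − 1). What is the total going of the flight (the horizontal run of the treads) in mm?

6400 mm

⌈3108/151⌉ = 21 risers.
Riser R = 3108 / 21 = 148 mm, within the 151 mm limit.
Tread T = 616 − 2 × 148 = 320 mm (≥ 280 mm).
21 risers give 20 treads; going = 20 × 320 = 6400 mm.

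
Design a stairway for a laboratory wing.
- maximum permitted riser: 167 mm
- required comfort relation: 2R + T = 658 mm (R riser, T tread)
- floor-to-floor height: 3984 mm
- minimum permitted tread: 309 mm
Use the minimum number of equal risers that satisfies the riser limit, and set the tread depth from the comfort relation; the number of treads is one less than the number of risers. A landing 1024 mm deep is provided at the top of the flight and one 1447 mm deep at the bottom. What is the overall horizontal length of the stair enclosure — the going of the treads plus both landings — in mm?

9969 mm

At most 167 each: 3984/167 = 23.86, giving 24 risers.
Riser R = 3984 / 24 = 166 mm, within the 167 mm limit.
From 2R + T = 658: T = 658 − 332 = 326 mm.
Treads = 24 − 1 = 23; going = 23 × 326 = 7498 mm.
Add landings: 7498 + 1024 + 1447 = 9969 mm.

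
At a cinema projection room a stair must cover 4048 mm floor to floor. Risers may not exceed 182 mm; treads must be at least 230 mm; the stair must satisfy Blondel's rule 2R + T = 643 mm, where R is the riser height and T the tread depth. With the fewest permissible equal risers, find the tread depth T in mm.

⌈4048/182⌉ = 23 risers.
Riser R = 4048 / 23 = 176 mm, within the 182 mm limit.
T = 643 − 2·176 = 291 mm, which satisfies the 230 mm minimum.

291 mm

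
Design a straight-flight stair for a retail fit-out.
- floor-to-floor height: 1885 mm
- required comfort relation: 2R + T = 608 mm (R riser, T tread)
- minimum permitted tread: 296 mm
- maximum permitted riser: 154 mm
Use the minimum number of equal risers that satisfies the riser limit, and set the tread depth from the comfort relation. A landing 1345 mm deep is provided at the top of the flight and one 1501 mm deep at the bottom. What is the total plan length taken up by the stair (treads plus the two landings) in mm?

1885 / 154 = 12.240 → round up to 13 risers.
R = 1885 ÷ 13 = 145 mm.
Tread T = 608 − 2 × 145 = 318 mm (≥ 296 mm).
13 risers give 12 treads; going = 12 × 318 = 3816 mm.
Enclosure = 3816 + 1345 + 1501 = 6662 mm.

6662 mm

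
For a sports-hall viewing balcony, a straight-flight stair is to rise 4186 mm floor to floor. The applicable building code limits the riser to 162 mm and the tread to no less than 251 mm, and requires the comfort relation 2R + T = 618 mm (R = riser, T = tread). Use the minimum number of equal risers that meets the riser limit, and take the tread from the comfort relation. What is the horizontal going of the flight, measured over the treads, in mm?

4186 / 162 = 25.84, so 26 risers are needed.
Each riser is 4186/26 = 161 mm (≤ 162 mm).
T = 618 − 2·161 = 296 mm, which satisfies the 251 mm minimum.
Going = (26 − 1) × 296 = 7400 mm.

7400 mm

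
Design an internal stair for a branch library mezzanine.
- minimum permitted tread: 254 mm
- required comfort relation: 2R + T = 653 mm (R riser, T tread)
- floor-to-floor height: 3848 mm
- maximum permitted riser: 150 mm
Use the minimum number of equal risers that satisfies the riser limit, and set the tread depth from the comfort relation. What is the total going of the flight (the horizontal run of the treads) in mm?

8925 mm

⌈3848/150⌉ = 26 risers.
R = 3848 ÷ 26 = 148 mm.
Tread T = 653 − 2 × 148 = 357 mm (≥ 254 mm).
Going = (26 − 1) × 357 = 8925 mm.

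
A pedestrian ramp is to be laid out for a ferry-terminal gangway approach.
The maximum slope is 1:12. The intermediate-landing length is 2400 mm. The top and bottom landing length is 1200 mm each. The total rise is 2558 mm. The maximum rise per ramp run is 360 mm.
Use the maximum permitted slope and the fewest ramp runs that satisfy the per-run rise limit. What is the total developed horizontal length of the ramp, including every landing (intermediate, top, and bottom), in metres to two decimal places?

49.90 m

2558 / 360 = 7.106 → round up to 8 ramp runs. That means 7 intermediate landings.
Horizontal run for 2558 mm of rise at 1:12 is 2558 × 12 = 30696 mm.
7 intermediate landings contribute 7 × 2400 = 16800 mm.
Top and bottom landings: 2 × 1200 = 2400 mm.
Total = 30696 + 16800 + 2400 = 49896 mm.
= 49.90 m.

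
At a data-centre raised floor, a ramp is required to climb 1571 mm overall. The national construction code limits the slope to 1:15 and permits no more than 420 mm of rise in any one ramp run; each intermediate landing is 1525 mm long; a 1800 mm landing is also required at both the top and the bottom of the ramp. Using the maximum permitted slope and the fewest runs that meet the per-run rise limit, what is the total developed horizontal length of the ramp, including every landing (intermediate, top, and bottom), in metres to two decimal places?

1571 / 420 = 3.74, so 4 ramp runs are needed. That means 3 intermediate landings.
Horizontal run for 1571 mm of rise at 1:15 is 1571 × 15 = 23565 mm.
Intermediate landings: 3 × 1525 = 4575 mm.
Top and bottom landings: 2 × 1800 = 3600 mm.
Total = 23565 + 4575 + 3600 = 31740 mm.
= 31.74 m.

31.74 m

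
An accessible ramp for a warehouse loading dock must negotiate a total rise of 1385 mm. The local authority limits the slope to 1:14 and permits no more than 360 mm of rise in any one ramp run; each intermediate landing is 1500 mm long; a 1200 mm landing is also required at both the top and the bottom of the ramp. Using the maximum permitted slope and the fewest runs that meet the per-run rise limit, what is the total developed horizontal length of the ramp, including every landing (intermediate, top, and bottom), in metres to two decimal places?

⌈1385/360⌉ = 4 ramp runs. That means 3 intermediate landings.
Ramp run (horizontal) at 1:14: 1385 × 14 = 19390 mm.
Intermediate landings: 3 × 1500 = 4500 mm.
Top and bottom landings: 2 × 1200 = 2400 mm.
Total = 19390 + 4500 + 2400 = 26290 mm.
= 26.29 m.

26.29 m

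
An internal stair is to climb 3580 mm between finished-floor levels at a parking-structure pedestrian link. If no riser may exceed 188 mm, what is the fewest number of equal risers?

20 risers

⌈3580/188⌉ = 20 risers.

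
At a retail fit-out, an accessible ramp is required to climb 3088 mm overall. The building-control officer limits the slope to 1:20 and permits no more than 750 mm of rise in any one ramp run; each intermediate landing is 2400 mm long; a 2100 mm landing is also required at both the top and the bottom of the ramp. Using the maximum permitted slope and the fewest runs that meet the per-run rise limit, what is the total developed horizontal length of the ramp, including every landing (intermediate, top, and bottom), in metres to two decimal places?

75.56 m

At most 750 each: 3088/750 = 4.12, giving 5 ramp runs. That means 4 intermediate landings.
Horizontal run for 3088 mm of rise at 1:20 is 3088 × 20 = 61760 mm.
4 intermediate landings contribute 4 × 2400 = 9600 mm.
Top and bottom landings: 2 × 2100 = 4200 mm.
Total = 61760 + 9600 + 4200 = 75560 mm.
= 75.56 m.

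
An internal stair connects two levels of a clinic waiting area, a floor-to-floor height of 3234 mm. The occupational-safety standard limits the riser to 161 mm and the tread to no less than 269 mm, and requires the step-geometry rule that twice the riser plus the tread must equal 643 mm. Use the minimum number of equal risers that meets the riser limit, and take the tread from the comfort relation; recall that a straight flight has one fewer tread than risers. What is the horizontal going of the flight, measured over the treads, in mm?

3234 / 161 = 20.09, so 21 risers are needed.
Each riser is 3234/21 = 154 mm (≤ 161 mm).
From 2R + T = 643: T = 643 − 308 = 335 mm.
Going = (21 − 1) × 335 = 6700 mm.

6700 mm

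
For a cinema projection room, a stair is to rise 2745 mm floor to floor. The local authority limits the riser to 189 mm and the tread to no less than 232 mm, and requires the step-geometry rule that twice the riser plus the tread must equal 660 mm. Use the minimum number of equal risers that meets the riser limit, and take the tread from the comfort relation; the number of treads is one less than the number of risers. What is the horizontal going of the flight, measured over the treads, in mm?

4116 mm

2745 / 189 = 14.524 → round up to 15 risers.
Riser R = 2745 / 15 = 183 mm, within the 189 mm limit.
From 2R + T = 660: T = 660 − 366 = 294 mm.
Going = (15 − 1) × 294 = 4116 mm.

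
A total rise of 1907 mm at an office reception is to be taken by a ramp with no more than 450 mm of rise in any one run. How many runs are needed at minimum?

1907 / 450 = 4.238 → round up to 5 ramp runs.

5 runs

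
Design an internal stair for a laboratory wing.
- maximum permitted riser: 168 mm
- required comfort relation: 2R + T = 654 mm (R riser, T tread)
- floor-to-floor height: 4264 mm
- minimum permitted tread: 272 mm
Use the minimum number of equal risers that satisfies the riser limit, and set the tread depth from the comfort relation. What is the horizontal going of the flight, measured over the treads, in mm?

8150 mm

4264 / 168 = 25.38, so 26 risers are needed.
Riser R = 4264 / 26 = 164 mm, within the 168 mm limit.
Tread T = 654 − 2 × 164 = 326 mm (≥ 272 mm).
Treads = 26 − 1 = 25; going = 25 × 326 = 8150 mm.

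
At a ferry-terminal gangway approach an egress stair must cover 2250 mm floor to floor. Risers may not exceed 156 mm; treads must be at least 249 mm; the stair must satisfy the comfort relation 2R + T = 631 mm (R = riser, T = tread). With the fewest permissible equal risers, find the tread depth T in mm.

At most 156 each: 2250/156 = 14.42, giving 15 risers.
Each riser is 2250/15 = 150 mm (≤ 156 mm).
From 2R + T = 631: T = 631 − 300 = 331 mm.

331 mm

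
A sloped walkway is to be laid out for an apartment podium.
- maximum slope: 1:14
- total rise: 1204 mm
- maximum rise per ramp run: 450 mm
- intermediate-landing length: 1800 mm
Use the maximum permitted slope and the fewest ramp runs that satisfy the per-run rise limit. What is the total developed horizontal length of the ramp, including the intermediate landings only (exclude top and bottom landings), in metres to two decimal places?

1204 / 450 = 2.68, so 3 ramp runs are needed. That means 2 intermediate landings.
Ramp run (horizontal) at 1:14: 1204 × 14 = 16856 mm.
2 intermediate landings contribute 2 × 1800 = 3600 mm.
Developed length = 16856 + 3600 = 20456 mm.
= 20.46 m.

20.46 m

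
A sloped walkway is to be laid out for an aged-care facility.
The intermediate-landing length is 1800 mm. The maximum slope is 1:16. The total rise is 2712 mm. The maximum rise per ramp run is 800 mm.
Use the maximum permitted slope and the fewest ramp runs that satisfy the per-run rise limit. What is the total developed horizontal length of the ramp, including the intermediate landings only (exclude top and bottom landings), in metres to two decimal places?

48.79 m

2712 / 800 = 3.390 → round up to 4 ramp runs. That means 3 intermediate landings.
Ramp run (horizontal) at 1:16: 2712 × 16 = 43392 mm.
3 intermediate landings contribute 3 × 1800 = 5400 mm.
Developed length = 43392 + 5400 = 48792 mm.
= 48.79 m.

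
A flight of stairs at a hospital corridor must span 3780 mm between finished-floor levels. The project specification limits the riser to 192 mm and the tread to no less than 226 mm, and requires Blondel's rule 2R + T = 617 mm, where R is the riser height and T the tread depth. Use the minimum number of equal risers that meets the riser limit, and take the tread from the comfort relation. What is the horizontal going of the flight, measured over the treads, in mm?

4541 mm

At most 192 each: 3780/192 = 19.69, giving 20 risers.
Riser R = 3780 / 20 = 189 mm, within the 192 mm limit.
Tread T = 617 − 2 × 189 = 239 mm (≥ 226 mm).
Treads = 20 − 1 = 19; going = 19 × 239 = 4541 mm.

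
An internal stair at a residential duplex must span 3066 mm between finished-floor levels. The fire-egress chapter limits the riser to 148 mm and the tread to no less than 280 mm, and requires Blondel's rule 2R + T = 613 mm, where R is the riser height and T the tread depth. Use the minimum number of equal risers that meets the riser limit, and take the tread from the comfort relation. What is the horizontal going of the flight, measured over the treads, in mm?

6420 mm

3066 / 148 = 20.716 → round up to 21 risers.
R = 3066 ÷ 21 = 146 mm.
T = 613 − 2·146 = 321 mm, which satisfies the 280 mm minimum.
Going = (21 − 1) × 321 = 6420 mm.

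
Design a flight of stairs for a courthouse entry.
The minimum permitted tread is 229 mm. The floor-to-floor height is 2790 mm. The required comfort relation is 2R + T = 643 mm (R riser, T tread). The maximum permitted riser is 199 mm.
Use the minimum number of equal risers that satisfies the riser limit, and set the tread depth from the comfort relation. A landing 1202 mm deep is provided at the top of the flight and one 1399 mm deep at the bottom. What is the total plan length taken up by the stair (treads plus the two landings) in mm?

6395 mm

⌈2790/199⌉ = 15 risers.
Riser R = 2790 / 15 = 186 mm, within the 199 mm limit.
From 2R + T = 643: T = 643 − 372 = 271 mm.
15 risers give 14 treads; going = 14 × 271 = 3794 mm.
Add landings: 3794 + 1202 + 1399 = 6395 mm.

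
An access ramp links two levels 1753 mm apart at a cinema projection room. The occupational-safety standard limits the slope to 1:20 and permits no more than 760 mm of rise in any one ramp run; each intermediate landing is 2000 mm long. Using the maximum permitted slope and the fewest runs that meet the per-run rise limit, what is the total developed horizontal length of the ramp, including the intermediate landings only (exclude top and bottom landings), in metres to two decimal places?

1753 / 760 = 2.307 → round up to 3 ramp runs. That means 2 intermediate landings.
Ramp run (horizontal) at 1:20: 1753 × 20 = 35060 mm.
Intermediate landings: 2 × 2000 = 4000 mm.
Developed length = 35060 + 4000 = 39060 mm.
= 39.06 m.

39.06 m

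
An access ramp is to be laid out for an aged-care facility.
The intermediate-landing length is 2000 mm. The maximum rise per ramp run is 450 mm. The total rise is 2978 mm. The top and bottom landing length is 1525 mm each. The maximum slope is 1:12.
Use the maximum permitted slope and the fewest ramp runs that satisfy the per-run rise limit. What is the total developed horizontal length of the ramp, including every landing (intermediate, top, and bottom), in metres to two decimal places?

50.79 m

2978 / 450 = 6.618 → round up to 7 ramp runs. That means 6 intermediate landings.
Horizontal run for 2978 mm of rise at 1:12 is 2978 × 12 = 35736 mm.
Intermediate landings: 6 × 2000 = 12000 mm.
Top and bottom landings: 2 × 1525 = 3050 mm.
Total = 35736 + 12000 + 3050 = 50786 mm.
= 50.79 m.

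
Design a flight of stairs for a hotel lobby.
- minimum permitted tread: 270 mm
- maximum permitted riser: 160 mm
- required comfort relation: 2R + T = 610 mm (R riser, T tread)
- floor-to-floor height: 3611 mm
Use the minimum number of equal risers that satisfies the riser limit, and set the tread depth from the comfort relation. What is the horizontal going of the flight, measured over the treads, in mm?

6512 mm

⌈3611/160⌉ = 23 risers.
Riser R = 3611 / 23 = 157 mm, within the 160 mm limit.
From 2R + T = 610: T = 610 − 314 = 296 mm.
23 risers give 22 treads; going = 22 × 296 = 6512 mm.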